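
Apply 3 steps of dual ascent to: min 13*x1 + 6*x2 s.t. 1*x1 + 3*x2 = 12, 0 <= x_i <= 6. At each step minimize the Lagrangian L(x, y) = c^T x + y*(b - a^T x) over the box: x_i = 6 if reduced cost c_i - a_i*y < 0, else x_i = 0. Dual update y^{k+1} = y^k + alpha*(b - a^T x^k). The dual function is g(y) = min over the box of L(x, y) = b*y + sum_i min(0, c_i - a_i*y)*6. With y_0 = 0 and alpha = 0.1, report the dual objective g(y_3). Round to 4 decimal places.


Dual ascent for LP: min 13*x1 + 6*x2, 1*x1 + 3*x2 = 12, 0 <= x_i <= 6
Step 1: y^k = 0.0, reduced costs: (13.0, 6.0)
  x^k = (0.0, 0.0), subgradient = b - a^T x = 12.0
  y^{k+1} = 0.0 + 0.1*12.0 = 1.2
Step 2: y^k = 1.2, reduced costs: (11.8, 2.4)
  x^k = (0.0, 0.0), subgradient = b - a^T x = 12.0
  y^{k+1} = 1.2 + 0.1*12.0 = 2.4
Step 3: y^k = 2.4, reduced costs: (10.6, -1.2)
  x^k = (0.0, 6.0), subgradient = b - a^T x = -6.0
  y^{k+1} = 2.4 + 0.1*-6.0 = 1.8
Dual objective at y_3 = 1.8: reduced costs (11.2, 0.6), box minimizer x = (0.0, 0.0)
g(y_3) = b*y + (c1 - a1*y)*x1 + (c2 - a2*y)*x2 = 12*1.8 + 11.2*0.0 + 0.6*0.0 = 21.6 + 0.0 + 0.0 = 21.6


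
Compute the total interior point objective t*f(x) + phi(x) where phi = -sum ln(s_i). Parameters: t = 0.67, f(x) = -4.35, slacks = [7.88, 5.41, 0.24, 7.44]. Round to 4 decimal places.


Step 1: Compute log-barrier.
ln values: [2.0643, 1.6882, -1.4271, 2.0069]
phi = -(2.0643 + 1.6882 - 1.4271 + 2.0069) = -4.3323
Step 2: Compute augmented objective.
t*f(x) = 0.67*-4.35 = -2.9145
Total = -2.9145 - 4.3323 = -7.2468


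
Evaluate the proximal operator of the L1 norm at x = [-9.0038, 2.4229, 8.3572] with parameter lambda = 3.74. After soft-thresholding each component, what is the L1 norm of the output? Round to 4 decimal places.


Soft-thresholding with lambda = 3.74:
prox(-9.0038) = sign(-9.0038)*max(|-9.0038| - 3.74, 0) = -5.2638
prox(2.4229) = sign(2.4229)*max(|2.4229| - 3.74, 0) = 0.0
prox(8.3572) = sign(8.3572)*max(|8.3572| - 3.74, 0) = 4.6172
prox(x) = [-5.2638, 0.0, 4.6172]
||prox(x)||_1 = 5.2638 + 0.0 + 4.6172 = 9.881


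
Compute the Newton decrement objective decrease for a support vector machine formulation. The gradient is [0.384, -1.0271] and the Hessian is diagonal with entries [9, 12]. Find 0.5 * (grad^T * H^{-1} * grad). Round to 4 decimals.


Step 1: H is diagonal, so H^(-1) * g = [0.0427, -0.0856].
Step 2: g^T H^(-1) g = sum_i g_i^2 / H_ii
  = (0.384)^2/9 + (-1.0271)^2/12
  = 0.0164 + 0.0879 = 0.1043
Step 3: Objective decrease = 0.5 * g^T H^(-1) g = 0.0521


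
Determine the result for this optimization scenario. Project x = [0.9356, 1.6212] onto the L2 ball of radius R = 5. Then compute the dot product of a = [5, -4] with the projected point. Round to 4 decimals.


Step 1: Compute ||x|| (intermediates to 6 decimals).
||x|| = sqrt(0.9356^2 + 1.6212^2) = 1.8718
Step 2: Project.
Since ||x|| <= R, proj = x (no scaling needed).
proj(x) = [0.9356, 1.6212]
Step 3: Dot product.
a^T * proj(x) = 5*0.9356 - 4*1.6212 = -1.8068


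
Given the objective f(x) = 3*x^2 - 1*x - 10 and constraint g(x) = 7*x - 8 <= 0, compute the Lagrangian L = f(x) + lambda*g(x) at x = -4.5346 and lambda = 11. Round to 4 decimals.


Step 1: Evaluate f(x).
f(-4.5346) = 3*(-4.5346)^2 - 1*(-4.5346) - 10 = 56.2224
Step 2: Evaluate g(x).
g(-4.5346) = 7*-4.5346 - 8 = -39.7422
Step 3: Compute Lagrangian.
L = 56.2224 + 11*-39.7422 = -380.9418


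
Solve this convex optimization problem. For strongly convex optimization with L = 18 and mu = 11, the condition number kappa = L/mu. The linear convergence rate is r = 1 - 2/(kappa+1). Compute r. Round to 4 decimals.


Step 1: Compute the condition number.
kappa = L/mu = 18/11 = 1.6364
Step 2: Compute the convergence rate.
r = 1 - 2/(kappa + 1) = 1 - 2*mu/(L + mu) = (L - mu)/(L + mu) = 7/29 = 0.2414


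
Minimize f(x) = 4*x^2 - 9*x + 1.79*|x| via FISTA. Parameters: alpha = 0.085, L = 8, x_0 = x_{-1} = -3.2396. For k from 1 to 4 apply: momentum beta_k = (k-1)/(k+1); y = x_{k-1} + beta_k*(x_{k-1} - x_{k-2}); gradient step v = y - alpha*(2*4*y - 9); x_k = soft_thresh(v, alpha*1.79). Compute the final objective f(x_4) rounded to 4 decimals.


FISTA on f(x) = 4*x^2 - 9*x + 1.79*|x|
L = 8, alpha = 0.085
Iteration 1: beta = 0.0, y = -3.2396 + 0.0*(-3.2396 + 3.2396) = -3.2396
  grad(y) = -34.9168, v = y - alpha*grad = -0.2717
  prox(v) = soft_thresh(-0.2717, 0.1522) = -0.1195
Iteration 2: beta = 0.3333, y = -0.1195 + 0.3333*(-0.1195 + 3.2396) = 0.9205
  grad(y) = -1.636, v = y - alpha*grad = 1.0596
  prox(v) = soft_thresh(1.0596, 0.1522) = 0.9074
Iteration 3: beta = 0.5, y = 0.9074 + 0.5*(0.9074 + 0.1195) = 1.4209
  grad(y) = 2.367, v = y - alpha*grad = 1.2197
  prox(v) = soft_thresh(1.2197, 0.1522) = 1.0675
Iteration 4: beta = 0.6, y = 1.0675 + 0.6*(1.0675 - 0.9074) = 1.1636
  grad(y) = 0.3088, v = y - alpha*grad = 1.1374
  prox(v) = soft_thresh(1.1374, 0.1522) = 0.9852
f(x_4) = 4*0.9852^2 - 9*0.9852 + 1.79*|0.9852| = -3.2208


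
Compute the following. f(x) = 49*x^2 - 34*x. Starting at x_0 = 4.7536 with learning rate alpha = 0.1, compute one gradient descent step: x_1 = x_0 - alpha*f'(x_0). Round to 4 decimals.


We compute the gradient at x_0 and apply the update.
f'(x) = 98*x - 34
f'(4.7536) = 98*4.7536 - 34 = 431.8528
x_1 = 4.7536 - 0.1*431.8528 = -38.4317


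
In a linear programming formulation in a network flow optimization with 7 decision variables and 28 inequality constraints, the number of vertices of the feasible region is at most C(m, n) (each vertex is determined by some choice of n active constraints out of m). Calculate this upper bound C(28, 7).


Each vertex corresponds to some choice of n active constraints out of m, so the number of vertices is at most C(m, n) = m! / (n!(m-n)!).
m = 28, n = 7
Numerator: 28 * 27 * 26 * 25 * 24 * 23 * 22
Denominator: 7! = 5040
C(28, 7) = 1184040


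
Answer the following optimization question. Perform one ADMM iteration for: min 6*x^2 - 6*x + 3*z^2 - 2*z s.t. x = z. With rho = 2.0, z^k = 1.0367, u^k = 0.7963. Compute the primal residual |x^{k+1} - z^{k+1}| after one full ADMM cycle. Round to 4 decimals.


ADMM iteration with rho = 2.0, z^k = 1.0367, u^k = 0.7963
Step 1: x-update.
Minimize 6*x^2 - 6*x + (2.0/2)*(x - 1.0367 + 0.7963)^2
FOC: (2*6 + 2.0)*x = 6 + 2.0*(1.0367 - 0.7963)
x^{k+1} = 0.4629
Step 2: z-update.
Minimize 3*z^2 - 2*z + (2.0/2)*(0.4629 - z + 0.7963)^2
FOC: (2*3 + 2.0)*z = 2 + 2.0*(0.4629 + 0.7963)
z^{k+1} = 0.5648
Step 3: u-update.
u^{k+1} = 0.7963 + 0.4629 - 0.5648 = 0.6944
Step 4: Primal residual = |0.4629 - 0.5648| = 0.1019


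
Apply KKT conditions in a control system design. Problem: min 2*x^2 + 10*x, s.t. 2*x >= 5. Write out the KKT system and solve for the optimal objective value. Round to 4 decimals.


Step 1: Try lambda = 0 (constraint inactive).
x_unc = -10/(2*2) = -2.5
Check: 2*-2.5 = -5.0 < 5 -- violated!
Step 2: Constraint must be active: 2*x = 5
x* = 5/2 = 2.5
lambda = (2*2*2.5 + 10)/2 = 10.0
Step 3: Compute optimal value.
f(x*) = 2*2.5^2 + 10*2.5 = 37.5


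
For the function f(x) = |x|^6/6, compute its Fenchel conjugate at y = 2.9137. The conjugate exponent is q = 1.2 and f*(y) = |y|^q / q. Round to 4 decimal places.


The conjugate exponent q satisfies 1/p + 1/q = 1.
p = 6, so q = 6/(6 - 1) = 1.2
|y|^q = 2.9137^1.2 = 3.6086
f*(2.9137) = 3.6086 / 1.2 = 3.0071


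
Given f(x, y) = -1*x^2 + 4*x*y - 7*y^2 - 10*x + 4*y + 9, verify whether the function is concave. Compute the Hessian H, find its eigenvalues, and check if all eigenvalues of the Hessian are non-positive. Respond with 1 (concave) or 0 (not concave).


The Hessian of f(x,y) = -1*x^2 + 4*x*y - 7*y^2 - 10*x + 4*y + 9 is:
H = [[-2, 4], [4, -14]]
Trace = -2 - 14 = -16
Determinant = -2*-14 - (4)^2 = 12
Discriminant = (-16)^2 - 4*12 = 208.0
Eigenvalues: lambda_1 = -15.2111, lambda_2 = -0.7889
The function is concave.

1


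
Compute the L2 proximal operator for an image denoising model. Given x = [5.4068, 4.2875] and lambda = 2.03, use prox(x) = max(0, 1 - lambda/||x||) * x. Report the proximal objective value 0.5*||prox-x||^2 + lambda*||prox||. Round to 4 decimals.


Step 1: Compute ||x||.
||x|| = 6.9004
Step 2: Compute scaling factor.
scale = max(0, 1 - 2.03/6.9004) = 0.7058
Step 3: prox(x) = [3.8162, 3.0262]
||prox(x)|| = 4.8704
Step 4: Proximal objective.
0.5*||prox-x||^2 = 2.0605
lambda*||prox|| = 9.8869
Total = 11.9475


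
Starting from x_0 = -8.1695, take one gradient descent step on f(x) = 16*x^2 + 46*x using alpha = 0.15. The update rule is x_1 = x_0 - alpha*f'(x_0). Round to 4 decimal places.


We compute the gradient at x_0 and apply the update.
f'(x) = 32*x + 46
f'(-8.1695) = 32*-8.1695 + 46 = -215.424
x_1 = -8.1695 - 0.15*-215.424 = 24.1441


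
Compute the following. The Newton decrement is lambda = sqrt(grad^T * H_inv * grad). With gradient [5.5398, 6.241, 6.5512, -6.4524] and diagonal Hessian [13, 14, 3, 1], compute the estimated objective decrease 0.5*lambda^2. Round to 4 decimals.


Step 1: H is diagonal, so H^(-1) * g = [0.4261, 0.4458, 2.1837, -6.4524].
Step 2: g^T H^(-1) g = sum_i g_i^2 / H_ii
  = (5.5398)^2/13 + (6.241)^2/14 + (6.5512)^2/3 + (-6.4524)^2/1
  = 2.3607 + 2.7821 + 14.3061 + 41.6335 = 61.0824
Step 3: Objective decrease = 0.5 * g^T H^(-1) g = 30.5412


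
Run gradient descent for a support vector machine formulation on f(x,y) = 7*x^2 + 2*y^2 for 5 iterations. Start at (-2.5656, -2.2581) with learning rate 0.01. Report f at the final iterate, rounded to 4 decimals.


Gradient descent on f(x,y) = 7*x^2 + 2*y^2.
Starting point: (-2.5656, -2.2581), alpha = 0.01
Step 1: grad_x = 2*7*-2.5656 = -35.9184, grad_y = 2*2*-2.2581 = -9.0324
  x_1 = -2.5656 - 0.01*-35.9184 = -2.2064
  y_1 = -2.2581 - 0.01*-9.0324 = -2.1678
Step 2: grad_x = 2*7*-2.2064 = -30.8898, grad_y = 2*2*-2.1678 = -8.6711
  x_2 = -2.2064 - 0.01*-30.8898 = -1.8975
  y_2 = -2.1678 - 0.01*-8.6711 = -2.0811
Step 3: grad_x = 2*7*-1.8975 = -26.5652, grad_y = 2*2*-2.0811 = -8.3243
  x_3 = -1.8975 - 0.01*-26.5652 = -1.6319
  y_3 = -2.0811 - 0.01*-8.3243 = -1.9978
Step 4: grad_x = 2*7*-1.6319 = -22.8461, grad_y = 2*2*-1.9978 = -7.9913
  x_4 = -1.6319 - 0.01*-22.8461 = -1.4034
  y_4 = -1.9978 - 0.01*-7.9913 = -1.9179
Step 5: grad_x = 2*7*-1.4034 = -19.6477, grad_y = 2*2*-1.9179 = -7.6716
  x_5 = -1.4034 - 0.01*-19.6477 = -1.2069
  y_5 = -1.9179 - 0.01*-7.6716 = -1.8412
f(-1.2069, -1.8412) = 7*(-1.2069)^2 + 2*(-1.8412)^2 = 16.9767


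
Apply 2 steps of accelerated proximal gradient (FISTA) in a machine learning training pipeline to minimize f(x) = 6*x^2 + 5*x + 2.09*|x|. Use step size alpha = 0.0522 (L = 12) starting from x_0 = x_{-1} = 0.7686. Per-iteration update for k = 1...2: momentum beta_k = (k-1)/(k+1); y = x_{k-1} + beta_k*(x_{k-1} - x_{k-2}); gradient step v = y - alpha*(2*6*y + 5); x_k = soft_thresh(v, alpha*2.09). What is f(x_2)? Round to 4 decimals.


FISTA on f(x) = 6*x^2 + 5*x + 2.09*|x|
L = 12, alpha = 0.0522
Iteration 1: beta = 0.0, y = 0.7686 + 0.0*(0.7686 - 0.7686) = 0.7686
  grad(y) = 14.2232, v = y - alpha*grad = 0.0261
  prox(v) = soft_thresh(0.0261, 0.1091) = 0.0
Iteration 2: beta = 0.3333, y = 0.0 + 0.3333*(0.0 - 0.7686) = -0.2562
  grad(y) = 1.9256, v = y - alpha*grad = -0.3567
  prox(v) = soft_thresh(-0.3567, 0.1091) = -0.2476
f(x_2) = 6*(-0.2476)^2 + 5*(-0.2476) + 2.09*|-0.2476| = -0.3527


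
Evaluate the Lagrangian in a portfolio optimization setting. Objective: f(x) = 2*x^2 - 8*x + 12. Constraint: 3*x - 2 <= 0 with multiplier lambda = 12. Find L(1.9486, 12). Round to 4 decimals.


Step 1: Evaluate f(x).
f(1.9486) = 2*1.9486^2 - 8*1.9486 + 12 = 4.0053
Step 2: Evaluate g(x).
g(1.9486) = 3*1.9486 - 2 = 3.8458
Step 3: Compute Lagrangian.
L = 4.0053 + 12*3.8458 = 50.1549


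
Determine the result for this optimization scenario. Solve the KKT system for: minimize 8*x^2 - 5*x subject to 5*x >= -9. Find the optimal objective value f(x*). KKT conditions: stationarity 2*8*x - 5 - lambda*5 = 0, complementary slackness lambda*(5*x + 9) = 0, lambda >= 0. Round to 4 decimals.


Step 1: Try lambda = 0 (constraint inactive).
Stationarity: 2*8*x - 5 = 0
x* = 5/(2*8) = 0.3125
Check constraint: 5*0.3125 = 1.5625 >= -9 -- satisfied.
Step 2: Compute optimal value.
f(x*) = 8*0.3125^2 - 5*0.3125 = -0.7813


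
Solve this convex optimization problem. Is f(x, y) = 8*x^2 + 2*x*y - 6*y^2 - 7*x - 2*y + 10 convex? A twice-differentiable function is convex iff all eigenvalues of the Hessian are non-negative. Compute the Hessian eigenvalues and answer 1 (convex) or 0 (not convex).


The Hessian of f(x,y) = 8*x^2 + 2*x*y - 6*y^2 - 7*x - 2*y + 10 is:
H = [[16, 2], [2, -12]]
Trace = 16 - 12 = 4
Determinant = 16*-12 - (2)^2 = -196
Discriminant = (4)^2 - 4*-196 = 800.0
Eigenvalues: lambda_1 = -12.1421, lambda_2 = 16.1421
The function is not convex.

0


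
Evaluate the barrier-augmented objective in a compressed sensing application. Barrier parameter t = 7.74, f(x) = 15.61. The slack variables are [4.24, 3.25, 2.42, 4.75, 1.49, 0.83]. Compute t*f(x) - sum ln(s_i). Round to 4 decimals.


Step 1: Compute log-barrier.
ln values: [1.4446, 1.1787, 0.8838, 1.5581, 0.3988, -0.1863]
phi = -(1.4446 + 1.1787 + 0.8838 + 1.5581 + 0.3988 - 0.1863) = -5.2776
Step 2: Compute augmented objective.
t*f(x) = 7.74*15.61 = 120.8214
Total = 120.8214 - 5.2776 = 115.5438


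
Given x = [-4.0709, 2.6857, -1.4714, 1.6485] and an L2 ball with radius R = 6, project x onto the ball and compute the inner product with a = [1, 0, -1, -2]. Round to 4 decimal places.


Step 1: Compute ||x|| (intermediates to 6 decimals).
||x|| = sqrt((-4.0709)^2 + 2.6857^2 + (-1.4714)^2 + 1.6485^2) = 5.35423
Step 2: Project.
Since ||x|| <= R, proj = x (no scaling needed).
proj(x) = [-4.0709, 2.6857, -1.4714, 1.6485]
Step 3: Dot product.
a^T * proj(x) = 1*(-4.0709) + 0*2.6857 - 1*(-1.4714) - 2*1.6485 = -5.8965


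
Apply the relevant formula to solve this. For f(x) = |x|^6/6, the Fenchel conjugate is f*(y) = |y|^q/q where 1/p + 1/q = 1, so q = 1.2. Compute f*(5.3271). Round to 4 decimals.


The conjugate exponent q satisfies 1/p + 1/q = 1.
p = 6, so q = 6/(6 - 1) = 1.2
|y|^q = 5.3271^1.2 = 7.4437
f*(5.3271) = 7.4437 / 1.2 = 6.2031


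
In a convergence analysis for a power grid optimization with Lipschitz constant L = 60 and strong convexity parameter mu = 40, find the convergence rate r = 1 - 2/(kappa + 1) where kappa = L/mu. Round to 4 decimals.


Step 1: Compute the condition number.
kappa = L/mu = 60/40 = 1.5
Step 2: Compute the convergence rate.
r = 1 - 2/(kappa + 1) = 1 - 2*mu/(L + mu) = (L - mu)/(L + mu) = 20/100 = 0.2


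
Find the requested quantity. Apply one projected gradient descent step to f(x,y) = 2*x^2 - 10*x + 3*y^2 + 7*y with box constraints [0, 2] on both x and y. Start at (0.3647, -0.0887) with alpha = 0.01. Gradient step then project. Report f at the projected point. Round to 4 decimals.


Step 1: Compute gradient at (0.3647, -0.0887).
grad_x = 2*2*0.3647 - 10 = -8.5412
grad_y = 2*3*-0.0887 + 7 = 6.4678
Step 2: Gradient step.
x_raw = 0.3647 - 0.01*-8.5412 = 0.4501
y_raw = -0.0887 - 0.01*6.4678 = -0.1534
Step 3: Project onto [0, 2].
x_proj = clip(0.4501) = 0.4501
y_proj = clip(-0.1534) = 0.0
Step 4: Evaluate f.
f(0.4501, 0.0) = -4.0959


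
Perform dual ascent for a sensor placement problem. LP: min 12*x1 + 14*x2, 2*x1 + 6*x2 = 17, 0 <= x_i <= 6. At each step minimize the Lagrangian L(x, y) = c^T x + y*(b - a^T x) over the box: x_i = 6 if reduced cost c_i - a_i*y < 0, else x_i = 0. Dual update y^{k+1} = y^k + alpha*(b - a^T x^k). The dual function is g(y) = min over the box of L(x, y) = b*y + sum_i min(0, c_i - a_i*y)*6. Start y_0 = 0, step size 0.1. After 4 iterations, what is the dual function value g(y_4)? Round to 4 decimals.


Dual ascent for LP: min 12*x1 + 14*x2, 2*x1 + 6*x2 = 17, 0 <= x_i <= 6
Step 1: y^k = 0.0, reduced costs: (12.0, 14.0)
  x^k = (0.0, 0.0), subgradient = b - a^T x = 17.0
  y^{k+1} = 0.0 + 0.1*17.0 = 1.7
Step 2: y^k = 1.7, reduced costs: (8.6, 3.8)
  x^k = (0.0, 0.0), subgradient = b - a^T x = 17.0
  y^{k+1} = 1.7 + 0.1*17.0 = 3.4
Step 3: y^k = 3.4, reduced costs: (5.2, -6.4)
  x^k = (0.0, 6.0), subgradient = b - a^T x = -19.0
  y^{k+1} = 3.4 + 0.1*-19.0 = 1.5
Step 4: y^k = 1.5, reduced costs: (9.0, 5.0)
  x^k = (0.0, 0.0), subgradient = b - a^T x = 17.0
  y^{k+1} = 1.5 + 0.1*17.0 = 3.2
Dual objective at y_4 = 3.2: reduced costs (5.6, -5.2), box minimizer x = (0.0, 6.0)
g(y_4) = b*y + (c1 - a1*y)*x1 + (c2 - a2*y)*x2 = 17*3.2 + 5.6*0.0 + (-5.2)*6.0 = 54.4 + 0.0 - 31.2 = 23.2


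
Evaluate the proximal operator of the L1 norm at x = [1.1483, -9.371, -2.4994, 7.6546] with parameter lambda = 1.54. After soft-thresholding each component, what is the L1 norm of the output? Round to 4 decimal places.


Soft-thresholding with lambda = 1.54:
prox(1.1483) = sign(1.1483)*max(|1.1483| - 1.54, 0) = 0.0
prox(-9.371) = sign(-9.371)*max(|-9.371| - 1.54, 0) = -7.831
prox(-2.4994) = sign(-2.4994)*max(|-2.4994| - 1.54, 0) = -0.9594
prox(7.6546) = sign(7.6546)*max(|7.6546| - 1.54, 0) = 6.1146
prox(x) = [0.0, -7.831, -0.9594, 6.1146]
||prox(x)||_1 = 0.0 + 7.831 + 0.9594 + 6.1146 = 14.905


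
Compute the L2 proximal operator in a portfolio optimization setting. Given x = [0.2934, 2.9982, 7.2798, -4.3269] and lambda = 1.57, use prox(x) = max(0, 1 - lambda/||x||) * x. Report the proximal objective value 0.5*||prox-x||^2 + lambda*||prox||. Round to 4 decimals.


Step 1: Compute ||x||.
||x|| = 8.9885
Step 2: Compute scaling factor.
scale = max(0, 1 - 1.57/8.9885) = 0.8253
Step 3: prox(x) = [0.2422, 2.4745, 6.0083, -3.5711]
||prox(x)|| = 7.4185
Step 4: Proximal objective.
0.5*||prox-x||^2 = 1.2325
lambda*||prox|| = 11.647
Total = 12.8795


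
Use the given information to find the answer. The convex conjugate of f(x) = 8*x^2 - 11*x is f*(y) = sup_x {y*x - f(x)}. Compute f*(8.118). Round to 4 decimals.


f*(y) = sup_x {y*x - a*x^2 - b*x} = sup_x {(y-b)*x - a*x^2}
FOC: (y - b) - 2a*x = 0 => x* = (y - b)/(2a)
x* = (8.118 + 11)/(2*8) = 1.1949
f*(8.118) = (y-b)^2/(4a) = (8.118 + 11)^2/(4*8)
= 365.4979/32 = 11.4218


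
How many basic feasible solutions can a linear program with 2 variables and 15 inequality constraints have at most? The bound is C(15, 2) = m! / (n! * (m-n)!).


Each vertex corresponds to some choice of n active constraints out of m, so the number of vertices is at most C(m, n) = m! / (n!(m-n)!).
m = 15, n = 2
Numerator: 15 * 14
Denominator: 2! = 2
C(15, 2) = 105


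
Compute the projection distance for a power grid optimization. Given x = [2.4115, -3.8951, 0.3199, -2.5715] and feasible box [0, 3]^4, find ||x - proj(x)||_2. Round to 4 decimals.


Project each component onto [0, 3].
clip(2.4115) = 2.4115, clip(-3.8951) = 0.0, clip(0.3199) = 0.3199, clip(-2.5715) = 0.0
Projection = [2.4115, 0.0, 0.3199, 0.0]
Squared diffs: [0.0, 15.1718, 0.0, 6.6126]
Distance = sqrt(21.7844) = 4.6674


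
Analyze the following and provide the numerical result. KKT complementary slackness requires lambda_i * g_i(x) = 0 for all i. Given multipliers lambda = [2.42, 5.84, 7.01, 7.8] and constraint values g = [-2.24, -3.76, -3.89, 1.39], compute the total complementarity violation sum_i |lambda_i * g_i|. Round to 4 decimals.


KKT complementary slackness check:
lambda_1 * g_1 = 2.42 * -2.24 = -5.4208
lambda_2 * g_2 = 5.84 * -3.76 = -21.9584
lambda_3 * g_3 = 7.01 * -3.89 = -27.2689
lambda_4 * g_4 = 7.8 * 1.39 = 10.842
Total violation = 5.4208 + 21.9584 + 27.2689 + 10.842 = 65.4901


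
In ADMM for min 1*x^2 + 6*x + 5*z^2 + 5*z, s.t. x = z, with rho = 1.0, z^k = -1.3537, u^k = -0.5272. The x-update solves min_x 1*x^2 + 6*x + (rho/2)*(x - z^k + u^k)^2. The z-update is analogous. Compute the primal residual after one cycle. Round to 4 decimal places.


ADMM iteration with rho = 1.0, z^k = -1.3537, u^k = -0.5272
Step 1: x-update.
Minimize 1*x^2 + 6*x + (1.0/2)*(x + 1.3537 - 0.5272)^2
FOC: (2*1 + 1.0)*x = -6 + 1.0*(-1.3537 + 0.5272)
x^{k+1} = -2.2755
Step 2: z-update.
Minimize 5*z^2 + 5*z + (1.0/2)*(-2.2755 - z - 0.5272)^2
FOC: (2*5 + 1.0)*z = -5 + 1.0*(-2.2755 - 0.5272)
z^{k+1} = -0.7093
Step 3: u-update.
u^{k+1} = -0.5272 - 2.2755 + 0.7093 = -2.0934
Step 4: Primal residual = |-2.2755 + 0.7093| = 1.5662


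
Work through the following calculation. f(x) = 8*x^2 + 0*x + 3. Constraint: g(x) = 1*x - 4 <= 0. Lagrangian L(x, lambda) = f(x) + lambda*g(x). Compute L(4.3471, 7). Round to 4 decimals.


Step 1: Evaluate f(x).
f(4.3471) = 8*4.3471^2 + 0*4.3471 + 3 = 154.1782
Step 2: Evaluate g(x).
g(4.3471) = 1*4.3471 - 4 = 0.3471
Step 3: Compute Lagrangian.
L = 154.1782 + 7*0.3471 = 156.6079


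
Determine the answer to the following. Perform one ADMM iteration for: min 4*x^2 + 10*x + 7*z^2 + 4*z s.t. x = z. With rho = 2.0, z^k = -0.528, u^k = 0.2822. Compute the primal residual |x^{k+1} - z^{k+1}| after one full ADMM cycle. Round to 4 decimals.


ADMM iteration with rho = 2.0, z^k = -0.528, u^k = 0.2822
Step 1: x-update.
Minimize 4*x^2 + 10*x + (2.0/2)*(x + 0.528 + 0.2822)^2
FOC: (2*4 + 2.0)*x = -10 + 2.0*(-0.528 - 0.2822)
x^{k+1} = -1.162
Step 2: z-update.
Minimize 7*z^2 + 4*z + (2.0/2)*(-1.162 - z + 0.2822)^2
FOC: (2*7 + 2.0)*z = -4 + 2.0*(-1.162 + 0.2822)
z^{k+1} = -0.36
Step 3: u-update.
u^{k+1} = 0.2822 - 1.162 + 0.36 = -0.5199
Step 4: Primal residual = |-1.162 + 0.36| = 0.8021


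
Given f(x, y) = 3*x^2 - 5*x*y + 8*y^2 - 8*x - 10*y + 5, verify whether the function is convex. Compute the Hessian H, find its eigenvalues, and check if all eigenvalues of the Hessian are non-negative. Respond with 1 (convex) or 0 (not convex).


The Hessian of f(x,y) = 3*x^2 - 5*x*y + 8*y^2 - 8*x - 10*y + 5 is:
H = [[6, -5], [-5, 16]]
Trace = 6 + 16 = 22
Determinant = 6*16 - (-5)^2 = 71
Discriminant = (22)^2 - 4*71 = 200.0
Eigenvalues: lambda_1 = 3.9289, lambda_2 = 18.0711
The function is convex.

1


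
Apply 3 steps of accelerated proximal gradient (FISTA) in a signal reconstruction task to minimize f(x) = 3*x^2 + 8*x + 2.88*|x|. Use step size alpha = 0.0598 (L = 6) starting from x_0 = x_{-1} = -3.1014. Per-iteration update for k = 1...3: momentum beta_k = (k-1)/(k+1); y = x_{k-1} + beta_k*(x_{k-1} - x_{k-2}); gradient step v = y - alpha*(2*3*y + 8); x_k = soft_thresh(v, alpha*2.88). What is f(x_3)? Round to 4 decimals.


FISTA on f(x) = 3*x^2 + 8*x + 2.88*|x|
L = 6, alpha = 0.0598
Iteration 1: beta = 0.0, y = -3.1014 + 0.0*(-3.1014 + 3.1014) = -3.1014
  grad(y) = -10.6084, v = y - alpha*grad = -2.467
  prox(v) = soft_thresh(-2.467, 0.1722) = -2.2948
Iteration 2: beta = 0.3333, y = -2.2948 + 0.3333*(-2.2948 + 3.1014) = -2.0259
  grad(y) = -4.1555, v = y - alpha*grad = -1.7774
  prox(v) = soft_thresh(-1.7774, 0.1722) = -1.6052
Iteration 3: beta = 0.5, y = -1.6052 + 0.5*(-1.6052 + 2.2948) = -1.2604
  grad(y) = 0.4376, v = y - alpha*grad = -1.2866
  prox(v) = soft_thresh(-1.2866, 0.1722) = -1.1143
f(x_3) = 3*(-1.1143)^2 + 8*(-1.1143) + 2.88*|-1.1143| = -1.9802


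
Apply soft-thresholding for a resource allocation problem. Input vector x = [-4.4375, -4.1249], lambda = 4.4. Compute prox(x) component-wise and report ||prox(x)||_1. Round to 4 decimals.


Soft-thresholding with lambda = 4.4:
prox(-4.4375) = sign(-4.4375)*max(|-4.4375| - 4.4, 0) = -0.0375
prox(-4.1249) = sign(-4.1249)*max(|-4.1249| - 4.4, 0) = 0.0
prox(x) = [-0.0375, 0.0]
||prox(x)||_1 = 0.0375 + 0.0 = 0.0375


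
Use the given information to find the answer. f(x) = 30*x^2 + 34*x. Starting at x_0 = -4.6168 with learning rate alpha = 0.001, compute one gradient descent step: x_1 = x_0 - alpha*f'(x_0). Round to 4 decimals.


We compute the gradient at x_0 and apply the update.
f'(x) = 60*x + 34
f'(-4.6168) = 60*-4.6168 + 34 = -243.008
x_1 = -4.6168 - 0.001*-243.008 = -4.3738


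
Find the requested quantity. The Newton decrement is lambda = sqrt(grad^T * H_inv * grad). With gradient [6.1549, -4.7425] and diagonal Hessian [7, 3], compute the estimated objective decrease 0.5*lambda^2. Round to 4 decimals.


Step 1: H is diagonal, so H^(-1) * g = [0.8793, -1.5808].
Step 2: g^T H^(-1) g = sum_i g_i^2 / H_ii
  = (6.1549)^2/7 + (-4.7425)^2/3
  = 5.4118 + 7.4971 = 12.9089
Step 3: Objective decrease = 0.5 * g^T H^(-1) g = 6.4545


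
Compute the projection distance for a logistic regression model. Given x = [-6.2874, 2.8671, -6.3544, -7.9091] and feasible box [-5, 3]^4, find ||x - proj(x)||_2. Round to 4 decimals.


Project each component onto [-5, 3].
clip(-6.2874) = -5.0, clip(2.8671) = 2.8671, clip(-6.3544) = -5.0, clip(-7.9091) = -5.0
Projection = [-5.0, 2.8671, -5.0, -5.0]
Squared diffs: [1.6574, 0.0, 1.8344, 8.4629]
Distance = sqrt(11.9547) = 3.4576


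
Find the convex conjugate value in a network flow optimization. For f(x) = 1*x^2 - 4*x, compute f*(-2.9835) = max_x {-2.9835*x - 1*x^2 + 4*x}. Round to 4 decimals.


f*(y) = sup_x {y*x - a*x^2 - b*x} = sup_x {(y-b)*x - a*x^2}
FOC: (y - b) - 2a*x = 0 => x* = (y - b)/(2a)
x* = (-2.9835 + 4)/(2*1) = 0.5083
f*(-2.9835) = (y-b)^2/(4a) = (-2.9835 + 4)^2/(4*1)
= 1.0333/4 = 0.2583


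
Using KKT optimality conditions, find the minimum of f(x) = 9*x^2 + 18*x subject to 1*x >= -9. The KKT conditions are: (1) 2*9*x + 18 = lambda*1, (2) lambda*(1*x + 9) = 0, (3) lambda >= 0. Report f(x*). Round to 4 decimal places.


Step 1: Try lambda = 0 (constraint inactive).
Stationarity: 2*9*x + 18 = 0
x* = -18/(2*9) = -1.0
Check constraint: 1*-1.0 = -1.0 >= -9 -- satisfied.
Step 2: Compute optimal value.
f(x*) = 9*(-1.0)^2 + 18*(-1.0) = -9.0


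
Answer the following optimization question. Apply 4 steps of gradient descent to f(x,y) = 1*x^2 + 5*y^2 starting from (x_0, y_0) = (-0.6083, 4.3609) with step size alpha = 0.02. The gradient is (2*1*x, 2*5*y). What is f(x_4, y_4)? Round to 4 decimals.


Gradient descent on f(x,y) = 1*x^2 + 5*y^2.
Starting point: (-0.6083, 4.3609), alpha = 0.02
Step 1: grad_x = 2*1*-0.6083 = -1.2166, grad_y = 2*5*4.3609 = 43.609
  x_1 = -0.6083 - 0.02*-1.2166 = -0.584
  y_1 = 4.3609 - 0.02*43.609 = 3.4887
Step 2: grad_x = 2*1*-0.584 = -1.1679, grad_y = 2*5*3.4887 = 34.8872
  x_2 = -0.584 - 0.02*-1.1679 = -0.5606
  y_2 = 3.4887 - 0.02*34.8872 = 2.791
Step 3: grad_x = 2*1*-0.5606 = -1.1212, grad_y = 2*5*2.791 = 27.9098
  x_3 = -0.5606 - 0.02*-1.1212 = -0.5382
  y_3 = 2.791 - 0.02*27.9098 = 2.2328
Step 4: grad_x = 2*1*-0.5382 = -1.0764, grad_y = 2*5*2.2328 = 22.3278
  x_4 = -0.5382 - 0.02*-1.0764 = -0.5167
  y_4 = 2.2328 - 0.02*22.3278 = 1.7862
f(-0.5167, 1.7862) = 1*(-0.5167)^2 + 5*1.7862^2 = 16.2199


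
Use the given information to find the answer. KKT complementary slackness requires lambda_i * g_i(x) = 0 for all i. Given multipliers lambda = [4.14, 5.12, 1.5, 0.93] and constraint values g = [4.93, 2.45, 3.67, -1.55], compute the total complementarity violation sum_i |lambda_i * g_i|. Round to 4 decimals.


KKT complementary slackness check:
lambda_1 * g_1 = 4.14 * 4.93 = 20.4102
lambda_2 * g_2 = 5.12 * 2.45 = 12.544
lambda_3 * g_3 = 1.5 * 3.67 = 5.505
lambda_4 * g_4 = 0.93 * -1.55 = -1.4415
Total violation = 20.4102 + 12.544 + 5.505 + 1.4415 = 39.9007


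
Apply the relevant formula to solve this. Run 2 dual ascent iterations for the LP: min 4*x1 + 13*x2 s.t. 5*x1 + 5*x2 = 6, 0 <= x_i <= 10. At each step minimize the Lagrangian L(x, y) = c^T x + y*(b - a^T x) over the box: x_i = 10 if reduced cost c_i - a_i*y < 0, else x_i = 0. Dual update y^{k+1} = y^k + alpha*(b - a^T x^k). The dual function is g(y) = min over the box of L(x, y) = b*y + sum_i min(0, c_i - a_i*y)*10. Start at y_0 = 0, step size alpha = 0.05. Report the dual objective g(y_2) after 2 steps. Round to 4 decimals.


Dual ascent for LP: min 4*x1 + 13*x2, 5*x1 + 5*x2 = 6, 0 <= x_i <= 10
Step 1: y^k = 0.0, reduced costs: (4.0, 13.0)
  x^k = (0.0, 0.0), subgradient = b - a^T x = 6.0
  y^{k+1} = 0.0 + 0.05*6.0 = 0.3
Step 2: y^k = 0.3, reduced costs: (2.5, 11.5)
  x^k = (0.0, 0.0), subgradient = b - a^T x = 6.0
  y^{k+1} = 0.3 + 0.05*6.0 = 0.6
Dual objective at y_2 = 0.6: reduced costs (1.0, 10.0), box minimizer x = (0.0, 0.0)
g(y_2) = b*y + (c1 - a1*y)*x1 + (c2 - a2*y)*x2 = 6*0.6 + 1.0*0.0 + 10.0*0.0 = 3.6 + 0.0 + 0.0 = 3.6


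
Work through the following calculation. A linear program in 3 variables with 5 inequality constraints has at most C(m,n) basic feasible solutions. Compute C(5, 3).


Each vertex corresponds to some choice of n active constraints out of m, so the number of vertices is at most C(m, n) = m! / (n!(m-n)!).
m = 5, n = 3
Numerator: 5 * 4 * 3
Denominator: 3! = 6
C(5, 3) = 10


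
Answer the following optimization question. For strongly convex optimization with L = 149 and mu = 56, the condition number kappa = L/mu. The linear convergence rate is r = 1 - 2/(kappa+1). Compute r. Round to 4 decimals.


Step 1: Compute the condition number.
kappa = L/mu = 149/56 = 2.6607
Step 2: Compute the convergence rate.
r = 1 - 2/(kappa + 1) = 1 - 2*mu/(L + mu) = (L - mu)/(L + mu) = 93/205 = 0.4537


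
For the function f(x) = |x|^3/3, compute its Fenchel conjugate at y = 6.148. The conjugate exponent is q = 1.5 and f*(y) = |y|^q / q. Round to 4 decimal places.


The conjugate exponent q satisfies 1/p + 1/q = 1.
p = 3, so q = 3/(3 - 1) = 1.5
|y|^q = 6.148^1.5 = 15.2441
f*(6.148) = 15.2441 / 1.5 = 10.1627


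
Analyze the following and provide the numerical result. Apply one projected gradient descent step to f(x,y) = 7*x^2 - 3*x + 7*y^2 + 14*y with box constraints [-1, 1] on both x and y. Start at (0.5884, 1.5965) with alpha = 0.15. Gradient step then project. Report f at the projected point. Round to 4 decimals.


Step 1: Compute gradient at (0.5884, 1.5965).
grad_x = 2*7*0.5884 - 3 = 5.2376
grad_y = 2*7*1.5965 + 14 = 36.351
Step 2: Gradient step.
x_raw = 0.5884 - 0.15*5.2376 = -0.1972
y_raw = 1.5965 - 0.15*36.351 = -3.8562
Step 3: Project onto [-1, 1].
x_proj = clip(-0.1972) = -0.1972
y_proj = clip(-3.8562) = -1.0
Step 4: Evaluate f.
f(-0.1972, -1.0) = -6.136


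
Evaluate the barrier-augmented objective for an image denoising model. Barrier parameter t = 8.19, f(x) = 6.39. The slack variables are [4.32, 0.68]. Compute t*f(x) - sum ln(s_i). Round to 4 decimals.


Step 1: Compute log-barrier.
ln values: [1.4633, -0.3857]
phi = -(1.4633 - 0.3857) = -1.0776
Step 2: Compute augmented objective.
t*f(x) = 8.19*6.39 = 52.3341
Total = 52.3341 - 1.0776 = 51.2565


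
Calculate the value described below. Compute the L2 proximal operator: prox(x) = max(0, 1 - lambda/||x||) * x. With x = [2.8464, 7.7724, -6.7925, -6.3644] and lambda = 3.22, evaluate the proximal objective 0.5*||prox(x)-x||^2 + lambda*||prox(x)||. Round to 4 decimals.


Step 1: Compute ||x||.
||x|| = 12.4562
Step 2: Compute scaling factor.
scale = max(0, 1 - 3.22/12.4562) = 0.7415
Step 3: prox(x) = [2.1106, 5.7632, -5.0366, -4.7192]
||prox(x)|| = 9.2362
Step 4: Proximal objective.
0.5*||prox-x||^2 = 5.1842
lambda*||prox|| = 29.7406
Total = 34.9246


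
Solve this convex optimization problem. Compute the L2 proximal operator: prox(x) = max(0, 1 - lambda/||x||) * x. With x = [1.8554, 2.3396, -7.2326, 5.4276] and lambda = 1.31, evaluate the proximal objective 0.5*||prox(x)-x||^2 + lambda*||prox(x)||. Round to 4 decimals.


Step 1: Compute ||x||.
||x|| = 9.5229
Step 2: Compute scaling factor.
scale = max(0, 1 - 1.31/9.5229) = 0.8624
Step 3: prox(x) = [1.6002, 2.0178, -6.2377, 4.681]
||prox(x)|| = 8.2129
Step 4: Proximal objective.
0.5*||prox-x||^2 = 0.8581
lambda*||prox|| = 10.7589
Total = 11.6169


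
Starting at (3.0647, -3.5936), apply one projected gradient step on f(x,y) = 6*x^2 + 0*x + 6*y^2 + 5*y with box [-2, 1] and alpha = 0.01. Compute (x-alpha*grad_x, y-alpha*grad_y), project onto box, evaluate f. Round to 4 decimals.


Step 1: Compute gradient at (3.0647, -3.5936).
grad_x = 2*6*3.0647 + 0 = 36.7764
grad_y = 2*6*-3.5936 + 5 = -38.1232
Step 2: Gradient step.
x_raw = 3.0647 - 0.01*36.7764 = 2.6969
y_raw = -3.5936 - 0.01*-38.1232 = -3.2124
Step 3: Project onto [-2, 1].
x_proj = clip(2.6969) = 1.0
y_proj = clip(-3.2124) = -2.0
Step 4: Evaluate f.
f(1.0, -2.0) = 20.0


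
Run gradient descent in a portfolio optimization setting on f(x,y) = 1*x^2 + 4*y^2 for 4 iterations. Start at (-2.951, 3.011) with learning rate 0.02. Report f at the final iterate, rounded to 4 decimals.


Gradient descent on f(x,y) = 1*x^2 + 4*y^2.
Starting point: (-2.951, 3.011), alpha = 0.02
Step 1: grad_x = 2*1*-2.951 = -5.902, grad_y = 2*4*3.011 = 24.088
  x_1 = -2.951 - 0.02*-5.902 = -2.833
  y_1 = 3.011 - 0.02*24.088 = 2.5292
Step 2: grad_x = 2*1*-2.833 = -5.6659, grad_y = 2*4*2.5292 = 20.2339
  x_2 = -2.833 - 0.02*-5.6659 = -2.7196
  y_2 = 2.5292 - 0.02*20.2339 = 2.1246
Step 3: grad_x = 2*1*-2.7196 = -5.4393, grad_y = 2*4*2.1246 = 16.9965
  x_3 = -2.7196 - 0.02*-5.4393 = -2.6109
  y_3 = 2.1246 - 0.02*16.9965 = 1.7846
Step 4: grad_x = 2*1*-2.6109 = -5.2217, grad_y = 2*4*1.7846 = 14.2771
  x_4 = -2.6109 - 0.02*-5.2217 = -2.5064
  y_4 = 1.7846 - 0.02*14.2771 = 1.4991
f(-2.5064, 1.4991) = 1*(-2.5064)^2 + 4*1.4991^2 = 15.2712


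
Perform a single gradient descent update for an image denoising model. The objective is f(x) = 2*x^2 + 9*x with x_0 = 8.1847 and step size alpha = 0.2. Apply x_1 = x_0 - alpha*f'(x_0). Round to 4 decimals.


We compute the gradient at x_0 and apply the update.
f'(x) = 4*x + 9
f'(8.1847) = 4*8.1847 + 9 = 41.7388
x_1 = 8.1847 - 0.2*41.7388 = -0.1631


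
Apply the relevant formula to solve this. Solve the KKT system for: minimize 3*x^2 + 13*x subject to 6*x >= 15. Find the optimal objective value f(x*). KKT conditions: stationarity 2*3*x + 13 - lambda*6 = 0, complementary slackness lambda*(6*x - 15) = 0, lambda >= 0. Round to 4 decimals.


Step 1: Try lambda = 0 (constraint inactive).
x_unc = -13/(2*3) = -2.1667
Check: 6*-2.1667 = -13.0002 < 15 -- violated!
Step 2: Constraint must be active: 6*x = 15
x* = 15/6 = 2.5
lambda = (2*3*2.5 + 13)/6 = 4.6667
Step 3: Compute optimal value.
f(x*) = 3*2.5^2 + 13*2.5 = 51.25


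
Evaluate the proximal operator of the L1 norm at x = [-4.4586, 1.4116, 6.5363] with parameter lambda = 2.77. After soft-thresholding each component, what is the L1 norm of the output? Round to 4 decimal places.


Soft-thresholding with lambda = 2.77:
prox(-4.4586) = sign(-4.4586)*max(|-4.4586| - 2.77, 0) = -1.6886
prox(1.4116) = sign(1.4116)*max(|1.4116| - 2.77, 0) = 0.0
prox(6.5363) = sign(6.5363)*max(|6.5363| - 2.77, 0) = 3.7663
prox(x) = [-1.6886, 0.0, 3.7663]
||prox(x)||_1 = 1.6886 + 0.0 + 3.7663 = 5.4549


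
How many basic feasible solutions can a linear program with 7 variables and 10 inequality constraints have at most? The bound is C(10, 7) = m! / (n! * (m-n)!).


Each vertex corresponds to some choice of n active constraints out of m, so the number of vertices is at most C(m, n) = m! / (n!(m-n)!).
m = 10, n = 7
Numerator: 10 * 9 * 8 * 7 * 6 * 5 * 4
Denominator: 7! = 5040
C(10, 7) = 120


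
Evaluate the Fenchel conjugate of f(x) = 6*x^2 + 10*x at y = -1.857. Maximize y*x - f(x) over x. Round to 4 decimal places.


f*(y) = sup_x {y*x - a*x^2 - b*x} = sup_x {(y-b)*x - a*x^2}
FOC: (y - b) - 2a*x = 0 => x* = (y - b)/(2a)
x* = (-1.857 - 10)/(2*6) = -0.9881
f*(-1.857) = (y-b)^2/(4a) = (-1.857 - 10)^2/(4*6)
= 140.5884/24 = 5.8579


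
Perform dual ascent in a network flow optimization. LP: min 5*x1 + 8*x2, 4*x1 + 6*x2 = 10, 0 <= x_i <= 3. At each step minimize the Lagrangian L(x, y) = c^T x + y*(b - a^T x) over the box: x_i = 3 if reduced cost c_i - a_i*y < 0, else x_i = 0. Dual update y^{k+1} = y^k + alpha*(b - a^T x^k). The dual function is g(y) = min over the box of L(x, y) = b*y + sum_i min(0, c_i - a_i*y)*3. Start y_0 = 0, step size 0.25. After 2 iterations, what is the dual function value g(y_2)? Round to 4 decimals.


Dual ascent for LP: min 5*x1 + 8*x2, 4*x1 + 6*x2 = 10, 0 <= x_i <= 3
Step 1: y^k = 0.0, reduced costs: (5.0, 8.0)
  x^k = (0.0, 0.0), subgradient = b - a^T x = 10.0
  y^{k+1} = 0.0 + 0.25*10.0 = 2.5
Step 2: y^k = 2.5, reduced costs: (-5.0, -7.0)
  x^k = (3.0, 3.0), subgradient = b - a^T x = -20.0
  y^{k+1} = 2.5 + 0.25*-20.0 = -2.5
Dual objective at y_2 = -2.5: reduced costs (15.0, 23.0), box minimizer x = (0.0, 0.0)
g(y_2) = b*y + (c1 - a1*y)*x1 + (c2 - a2*y)*x2 = 10*(-2.5) + 15.0*0.0 + 23.0*0.0 = -25.0 + 0.0 + 0.0 = -25.0


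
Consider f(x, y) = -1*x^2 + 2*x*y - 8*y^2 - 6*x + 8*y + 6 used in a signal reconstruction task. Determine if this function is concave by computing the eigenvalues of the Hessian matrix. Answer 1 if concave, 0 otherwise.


The Hessian of f(x,y) = -1*x^2 + 2*x*y - 8*y^2 - 6*x + 8*y + 6 is:
H = [[-2, 2], [2, -16]]
Trace = -2 - 16 = -18
Determinant = -2*-16 - (2)^2 = 28
Discriminant = (-18)^2 - 4*28 = 212.0
Eigenvalues: lambda_1 = -16.2801, lambda_2 = -1.7199
The function is concave.

1


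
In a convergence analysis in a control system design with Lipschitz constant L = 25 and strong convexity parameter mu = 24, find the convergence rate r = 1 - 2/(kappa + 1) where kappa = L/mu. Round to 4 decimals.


Step 1: Compute the condition number.
kappa = L/mu = 25/24 = 1.0417
Step 2: Compute the convergence rate.
r = 1 - 2/(kappa + 1) = 1 - 2*mu/(L + mu) = (L - mu)/(L + mu) = 1/49 = 0.0204


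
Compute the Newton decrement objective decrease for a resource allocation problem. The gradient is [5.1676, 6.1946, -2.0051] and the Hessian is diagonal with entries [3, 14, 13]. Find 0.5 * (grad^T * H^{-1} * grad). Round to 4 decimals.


Step 1: H is diagonal, so H^(-1) * g = [1.7225, 0.4425, -0.1542].
Step 2: g^T H^(-1) g = sum_i g_i^2 / H_ii
  = (5.1676)^2/3 + (6.1946)^2/14 + (-2.0051)^2/13
  = 8.9014 + 2.7409 + 0.3093 = 11.9516
Step 3: Objective decrease = 0.5 * g^T H^(-1) g = 5.9758


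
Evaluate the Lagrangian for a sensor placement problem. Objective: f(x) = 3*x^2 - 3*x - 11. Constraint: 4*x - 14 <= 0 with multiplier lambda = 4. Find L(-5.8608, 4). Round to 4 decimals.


Step 1: Evaluate f(x).
f(-5.8608) = 3*(-5.8608)^2 - 3*(-5.8608) - 11 = 109.6293
Step 2: Evaluate g(x).
g(-5.8608) = 4*-5.8608 - 14 = -37.4432
Step 3: Compute Lagrangian.
L = 109.6293 + 4*-37.4432 = -40.1435


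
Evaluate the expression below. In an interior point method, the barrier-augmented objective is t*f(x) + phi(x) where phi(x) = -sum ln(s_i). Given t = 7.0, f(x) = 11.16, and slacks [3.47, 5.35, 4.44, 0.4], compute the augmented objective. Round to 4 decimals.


Step 1: Compute log-barrier.
ln values: [1.2442, 1.6771, 1.4907, -0.9163]
phi = -(1.2442 + 1.6771 + 1.4907 - 0.9163) = -3.4956
Step 2: Compute augmented objective.
t*f(x) = 7.0*11.16 = 78.12
Total = 78.12 - 3.4956 = 74.6244


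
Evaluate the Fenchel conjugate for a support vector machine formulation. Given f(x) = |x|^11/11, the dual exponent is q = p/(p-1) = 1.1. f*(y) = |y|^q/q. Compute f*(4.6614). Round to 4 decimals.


The conjugate exponent q satisfies 1/p + 1/q = 1.
p = 11, so q = 11/(11 - 1) = 1.1
|y|^q = 4.6614^1.1 = 5.4371
f*(4.6614) = 5.4371 / 1.1 = 4.9428


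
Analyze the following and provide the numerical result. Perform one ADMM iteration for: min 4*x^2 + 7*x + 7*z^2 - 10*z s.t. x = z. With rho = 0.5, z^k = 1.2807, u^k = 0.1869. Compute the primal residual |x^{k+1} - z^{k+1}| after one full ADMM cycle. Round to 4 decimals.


ADMM iteration with rho = 0.5, z^k = 1.2807, u^k = 0.1869
Step 1: x-update.
Minimize 4*x^2 + 7*x + (0.5/2)*(x - 1.2807 + 0.1869)^2
FOC: (2*4 + 0.5)*x = -7 + 0.5*(1.2807 - 0.1869)
x^{k+1} = -0.7592
Step 2: z-update.
Minimize 7*z^2 - 10*z + (0.5/2)*(-0.7592 - z + 0.1869)^2
FOC: (2*7 + 0.5)*z = 10 + 0.5*(-0.7592 + 0.1869)
z^{k+1} = 0.6699
Step 3: u-update.
u^{k+1} = 0.1869 - 0.7592 - 0.6699 = -1.2422
Step 4: Primal residual = |-0.7592 - 0.6699| = 1.4291


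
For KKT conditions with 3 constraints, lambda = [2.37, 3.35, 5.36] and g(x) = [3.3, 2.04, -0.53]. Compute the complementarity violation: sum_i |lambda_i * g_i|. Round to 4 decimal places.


KKT complementary slackness check:
lambda_1 * g_1 = 2.37 * 3.3 = 7.821
lambda_2 * g_2 = 3.35 * 2.04 = 6.834
lambda_3 * g_3 = 5.36 * -0.53 = -2.8408
Total violation = 7.821 + 6.834 + 2.8408 = 17.4958


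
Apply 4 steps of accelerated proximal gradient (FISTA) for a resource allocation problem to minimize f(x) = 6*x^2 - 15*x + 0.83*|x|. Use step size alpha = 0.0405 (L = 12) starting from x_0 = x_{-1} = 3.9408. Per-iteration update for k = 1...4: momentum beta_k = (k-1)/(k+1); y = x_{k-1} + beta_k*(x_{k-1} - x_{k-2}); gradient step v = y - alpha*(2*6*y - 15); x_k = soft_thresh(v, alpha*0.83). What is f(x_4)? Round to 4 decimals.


FISTA on f(x) = 6*x^2 - 15*x + 0.83*|x|
L = 12, alpha = 0.0405
Iteration 1: beta = 0.0, y = 3.9408 + 0.0*(3.9408 - 3.9408) = 3.9408
  grad(y) = 32.2896, v = y - alpha*grad = 2.6331
  prox(v) = soft_thresh(2.6331, 0.0336) = 2.5995
Iteration 2: beta = 0.3333, y = 2.5995 + 0.3333*(2.5995 - 3.9408) = 2.1523
  grad(y) = 10.8281, v = y - alpha*grad = 1.7138
  prox(v) = soft_thresh(1.7138, 0.0336) = 1.6802
Iteration 3: beta = 0.5, y = 1.6802 + 0.5*(1.6802 - 2.5995) = 1.2206
  grad(y) = -0.3533, v = y - alpha*grad = 1.2349
  prox(v) = soft_thresh(1.2349, 0.0336) = 1.2013
Iteration 4: beta = 0.6, y = 1.2013 + 0.6*(1.2013 - 1.6802) = 0.9139
  grad(y) = -4.0334, v = y - alpha*grad = 1.0772
  prox(v) = soft_thresh(1.0772, 0.0336) = 1.0436
f(x_4) = 6*1.0436^2 - 15*1.0436 + 0.83*|1.0436| = -8.2532
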